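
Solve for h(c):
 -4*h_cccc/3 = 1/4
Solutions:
 h(c) = C1 + C2*c + C3*c^2 + C4*c^3 - c^4/128


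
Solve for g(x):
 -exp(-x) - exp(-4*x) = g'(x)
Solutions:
 g(x) = C1 + exp(-x) + exp(-4*x)/4


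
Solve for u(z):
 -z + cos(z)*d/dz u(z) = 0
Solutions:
 u(z) = C1 + Integral(z/cos(z), z)


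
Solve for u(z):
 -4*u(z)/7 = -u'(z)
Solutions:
 u(z) = C1*exp(4*z/7)


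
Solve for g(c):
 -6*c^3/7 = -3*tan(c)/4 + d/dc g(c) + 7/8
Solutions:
 g(c) = C1 - 3*c^4/14 - 7*c/8 - 3*log(cos(c))/4


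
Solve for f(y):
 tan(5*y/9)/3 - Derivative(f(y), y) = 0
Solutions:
 f(y) = C1 - 3*log(cos(5*y/9))/5


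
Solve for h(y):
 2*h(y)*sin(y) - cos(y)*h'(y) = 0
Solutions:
 h(y) = C1/cos(y)^2


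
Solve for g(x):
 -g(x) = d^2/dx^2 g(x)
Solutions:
 g(x) = C1*sin(x) + C2*cos(x)


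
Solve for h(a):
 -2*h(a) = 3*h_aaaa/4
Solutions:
 h(a) = (C1*sin(2^(1/4)*3^(3/4)*a/3) + C2*cos(2^(1/4)*3^(3/4)*a/3))*exp(-2^(1/4)*3^(3/4)*a/3) + (C3*sin(2^(1/4)*3^(3/4)*a/3) + C4*cos(2^(1/4)*3^(3/4)*a/3))*exp(2^(1/4)*3^(3/4)*a/3)


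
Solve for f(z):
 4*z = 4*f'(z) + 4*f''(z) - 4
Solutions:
 f(z) = C1 + C2*exp(-z) + z^2/2


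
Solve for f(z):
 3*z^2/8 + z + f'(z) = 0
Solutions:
 f(z) = C1 - z^3/8 - z^2/2


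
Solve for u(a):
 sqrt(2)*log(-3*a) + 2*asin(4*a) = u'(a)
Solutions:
 u(a) = C1 + sqrt(2)*a*(log(-a) - 1) + 2*a*asin(4*a) + sqrt(2)*a*log(3) + sqrt(1 - 16*a^2)/2


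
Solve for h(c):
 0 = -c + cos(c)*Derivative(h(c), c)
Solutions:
 h(c) = C1 + Integral(c/cos(c), c)


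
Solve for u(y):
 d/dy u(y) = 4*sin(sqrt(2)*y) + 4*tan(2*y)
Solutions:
 u(y) = C1 - 2*log(cos(2*y)) - 2*sqrt(2)*cos(sqrt(2)*y)


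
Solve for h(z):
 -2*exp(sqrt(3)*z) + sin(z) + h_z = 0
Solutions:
 h(z) = C1 + 2*sqrt(3)*exp(sqrt(3)*z)/3 + cos(z)


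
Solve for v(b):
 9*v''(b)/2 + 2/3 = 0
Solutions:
 v(b) = C1 + C2*b - 2*b^2/27


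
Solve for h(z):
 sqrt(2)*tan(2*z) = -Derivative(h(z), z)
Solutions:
 h(z) = C1 + sqrt(2)*log(cos(2*z))/2


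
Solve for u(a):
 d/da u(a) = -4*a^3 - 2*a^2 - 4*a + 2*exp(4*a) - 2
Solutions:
 u(a) = C1 - a^4 - 2*a^3/3 - 2*a^2 - 2*a + exp(4*a)/2


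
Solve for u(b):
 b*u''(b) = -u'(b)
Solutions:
 u(b) = C1 + C2*log(b)


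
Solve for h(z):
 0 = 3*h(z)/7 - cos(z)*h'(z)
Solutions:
 h(z) = C1*(sin(z) + 1)^(3/14)/(sin(z) - 1)^(3/14)


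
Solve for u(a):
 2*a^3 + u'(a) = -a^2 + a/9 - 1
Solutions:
 u(a) = C1 - a^4/2 - a^3/3 + a^2/18 - a


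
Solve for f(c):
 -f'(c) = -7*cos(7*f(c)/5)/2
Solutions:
 -7*c/2 - 5*log(sin(7*f(c)/5) - 1)/14 + 5*log(sin(7*f(c)/5) + 1)/14 = C1


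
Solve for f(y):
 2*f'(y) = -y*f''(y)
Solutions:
 f(y) = C1 + C2/y


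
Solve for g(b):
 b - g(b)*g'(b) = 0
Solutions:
 g(b) = -sqrt(C1 + b^2)
 g(b) = sqrt(C1 + b^2)


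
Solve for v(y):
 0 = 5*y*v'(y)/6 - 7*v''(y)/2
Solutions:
 v(y) = C1 + C2*erfi(sqrt(210)*y/42)


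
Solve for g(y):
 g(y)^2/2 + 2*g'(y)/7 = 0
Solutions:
 g(y) = 4/(C1 + 7*y)


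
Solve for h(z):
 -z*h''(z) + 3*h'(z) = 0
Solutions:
 h(z) = C1 + C2*z^4


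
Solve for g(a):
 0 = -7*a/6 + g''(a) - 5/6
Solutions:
 g(a) = C1 + C2*a + 7*a^3/36 + 5*a^2/12


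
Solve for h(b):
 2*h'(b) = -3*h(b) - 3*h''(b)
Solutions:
 h(b) = (C1*sin(2*sqrt(2)*b/3) + C2*cos(2*sqrt(2)*b/3))*exp(-b/3)


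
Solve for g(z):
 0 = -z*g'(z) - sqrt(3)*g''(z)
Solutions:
 g(z) = C1 + C2*erf(sqrt(2)*3^(3/4)*z/6)


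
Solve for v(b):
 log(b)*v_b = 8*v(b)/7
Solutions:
 v(b) = C1*exp(8*li(b)/7)


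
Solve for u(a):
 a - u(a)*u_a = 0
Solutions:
 u(a) = -sqrt(C1 + a^2)
 u(a) = sqrt(C1 + a^2)


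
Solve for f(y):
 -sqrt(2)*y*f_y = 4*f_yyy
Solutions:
 f(y) = C1 + Integral(C2*airyai(-sqrt(2)*y/2) + C3*airybi(-sqrt(2)*y/2), y)


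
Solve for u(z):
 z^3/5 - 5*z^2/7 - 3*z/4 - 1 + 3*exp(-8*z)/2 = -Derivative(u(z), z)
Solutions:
 u(z) = C1 - z^4/20 + 5*z^3/21 + 3*z^2/8 + z + 3*exp(-8*z)/16


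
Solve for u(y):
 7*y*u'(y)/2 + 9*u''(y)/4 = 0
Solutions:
 u(y) = C1 + C2*erf(sqrt(7)*y/3)


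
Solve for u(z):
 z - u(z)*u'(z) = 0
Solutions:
 u(z) = -sqrt(C1 + z^2)
 u(z) = sqrt(C1 + z^2)


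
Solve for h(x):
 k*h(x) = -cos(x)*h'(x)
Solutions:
 h(x) = C1*exp(k*(log(sin(x) - 1) - log(sin(x) + 1))/2)


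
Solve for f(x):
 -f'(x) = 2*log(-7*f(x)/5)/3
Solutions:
 3*Integral(1/(log(-_y) - log(5) + log(7)), (_y, f(x)))/2 = C1 - x


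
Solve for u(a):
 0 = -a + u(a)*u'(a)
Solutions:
 u(a) = -sqrt(C1 + a^2)
 u(a) = sqrt(C1 + a^2)


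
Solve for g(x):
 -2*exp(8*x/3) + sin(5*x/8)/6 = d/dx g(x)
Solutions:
 g(x) = C1 - 3*exp(8*x/3)/4 - 4*cos(5*x/8)/15


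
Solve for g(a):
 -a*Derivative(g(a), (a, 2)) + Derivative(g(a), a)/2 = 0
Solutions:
 g(a) = C1 + C2*a^(3/2)


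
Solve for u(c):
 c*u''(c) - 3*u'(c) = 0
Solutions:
 u(c) = C1 + C2*c^4


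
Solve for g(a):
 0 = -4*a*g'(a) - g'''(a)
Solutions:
 g(a) = C1 + Integral(C2*airyai(-2^(2/3)*a) + C3*airybi(-2^(2/3)*a), a)


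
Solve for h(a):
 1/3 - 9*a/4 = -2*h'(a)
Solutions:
 h(a) = C1 + 9*a^2/16 - a/6


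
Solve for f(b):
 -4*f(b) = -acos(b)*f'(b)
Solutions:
 f(b) = C1*exp(4*Integral(1/acos(b), b))


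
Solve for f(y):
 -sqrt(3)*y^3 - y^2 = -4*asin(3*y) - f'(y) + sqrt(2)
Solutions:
 f(y) = C1 + sqrt(3)*y^4/4 + y^3/3 - 4*y*asin(3*y) + sqrt(2)*y - 4*sqrt(1 - 9*y^2)/3


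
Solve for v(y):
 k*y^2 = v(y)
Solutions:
 v(y) = k*y^2


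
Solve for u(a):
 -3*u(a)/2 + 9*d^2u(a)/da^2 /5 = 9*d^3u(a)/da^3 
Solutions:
 u(a) = C1*exp(a*(2*2^(2/3)/(15*sqrt(5585) + 1121)^(1/3) + 4 + 2^(1/3)*(15*sqrt(5585) + 1121)^(1/3))/60)*sin(2^(1/3)*sqrt(3)*a*(-(15*sqrt(5585) + 1121)^(1/3) + 2*2^(1/3)/(15*sqrt(5585) + 1121)^(1/3))/60) + C2*exp(a*(2*2^(2/3)/(15*sqrt(5585) + 1121)^(1/3) + 4 + 2^(1/3)*(15*sqrt(5585) + 1121)^(1/3))/60)*cos(2^(1/3)*sqrt(3)*a*(-(15*sqrt(5585) + 1121)^(1/3) + 2*2^(1/3)/(15*sqrt(5585) + 1121)^(1/3))/60) + C3*exp(a*(-2^(1/3)*(15*sqrt(5585) + 1121)^(1/3) - 2*2^(2/3)/(15*sqrt(5585) + 1121)^(1/3) + 2)/30)


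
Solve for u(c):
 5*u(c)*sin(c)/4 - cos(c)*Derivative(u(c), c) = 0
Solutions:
 u(c) = C1/cos(c)^(5/4)


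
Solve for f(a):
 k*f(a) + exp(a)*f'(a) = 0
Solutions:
 f(a) = C1*exp(k*exp(-a))


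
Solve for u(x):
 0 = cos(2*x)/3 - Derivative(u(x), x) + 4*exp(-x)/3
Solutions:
 u(x) = C1 + sin(2*x)/6 - 4*exp(-x)/3


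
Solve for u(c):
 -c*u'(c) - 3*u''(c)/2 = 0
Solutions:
 u(c) = C1 + C2*erf(sqrt(3)*c/3)


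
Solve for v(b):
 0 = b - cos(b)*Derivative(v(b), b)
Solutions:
 v(b) = C1 + Integral(b/cos(b), b)


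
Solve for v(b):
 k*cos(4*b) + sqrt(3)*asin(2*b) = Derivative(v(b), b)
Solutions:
 v(b) = C1 + k*sin(4*b)/4 + sqrt(3)*(b*asin(2*b) + sqrt(1 - 4*b^2)/2)


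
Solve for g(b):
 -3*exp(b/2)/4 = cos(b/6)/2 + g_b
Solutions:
 g(b) = C1 - 3*exp(b/2)/2 - 3*sin(b/6)


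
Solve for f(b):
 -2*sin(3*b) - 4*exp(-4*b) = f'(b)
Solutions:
 f(b) = C1 + 2*cos(3*b)/3 + exp(-4*b)


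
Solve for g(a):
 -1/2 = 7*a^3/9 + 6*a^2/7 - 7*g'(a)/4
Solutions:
 g(a) = C1 + a^4/9 + 8*a^3/49 + 2*a/7


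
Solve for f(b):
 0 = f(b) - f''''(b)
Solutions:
 f(b) = C1*exp(-b) + C2*exp(b) + C3*sin(b) + C4*cos(b)


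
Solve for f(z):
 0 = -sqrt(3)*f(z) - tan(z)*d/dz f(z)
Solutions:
 f(z) = C1/sin(z)^(sqrt(3))


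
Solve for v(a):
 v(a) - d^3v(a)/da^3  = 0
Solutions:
 v(a) = C3*exp(a) + (C1*sin(sqrt(3)*a/2) + C2*cos(sqrt(3)*a/2))*exp(-a/2)


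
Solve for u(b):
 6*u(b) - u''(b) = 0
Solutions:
 u(b) = C1*exp(-sqrt(6)*b) + C2*exp(sqrt(6)*b)


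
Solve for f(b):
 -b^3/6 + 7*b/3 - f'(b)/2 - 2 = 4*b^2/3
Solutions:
 f(b) = C1 - b^4/12 - 8*b^3/9 + 7*b^2/3 - 4*b


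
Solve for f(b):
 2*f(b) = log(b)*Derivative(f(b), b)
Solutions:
 f(b) = C1*exp(2*li(b))


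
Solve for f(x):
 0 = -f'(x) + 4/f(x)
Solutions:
 f(x) = -sqrt(C1 + 8*x)
 f(x) = sqrt(C1 + 8*x)


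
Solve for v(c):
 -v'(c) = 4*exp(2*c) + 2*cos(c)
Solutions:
 v(c) = C1 - 2*exp(2*c) - 2*sin(c)


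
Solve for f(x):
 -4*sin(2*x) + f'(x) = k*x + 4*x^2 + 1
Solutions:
 f(x) = C1 + k*x^2/2 + 4*x^3/3 + x - 2*cos(2*x)


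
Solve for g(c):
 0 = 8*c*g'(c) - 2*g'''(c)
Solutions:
 g(c) = C1 + Integral(C2*airyai(2^(2/3)*c) + C3*airybi(2^(2/3)*c), c)


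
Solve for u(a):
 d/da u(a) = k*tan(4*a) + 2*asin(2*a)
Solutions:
 u(a) = C1 + 2*a*asin(2*a) - k*log(cos(4*a))/4 + sqrt(1 - 4*a^2)


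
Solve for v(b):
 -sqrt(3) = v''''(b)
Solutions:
 v(b) = C1 + C2*b + C3*b^2 + C4*b^3 - sqrt(3)*b^4/24


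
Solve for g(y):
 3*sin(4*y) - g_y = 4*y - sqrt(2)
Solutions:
 g(y) = C1 - 2*y^2 + sqrt(2)*y - 3*cos(4*y)/4


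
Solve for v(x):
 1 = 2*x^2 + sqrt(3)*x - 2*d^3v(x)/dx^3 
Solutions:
 v(x) = C1 + C2*x + C3*x^2 + x^5/60 + sqrt(3)*x^4/48 - x^3/12


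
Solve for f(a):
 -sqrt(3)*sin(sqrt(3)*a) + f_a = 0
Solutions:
 f(a) = C1 - cos(sqrt(3)*a)


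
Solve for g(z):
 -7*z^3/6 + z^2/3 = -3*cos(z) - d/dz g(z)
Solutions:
 g(z) = C1 + 7*z^4/24 - z^3/9 - 3*sin(z)


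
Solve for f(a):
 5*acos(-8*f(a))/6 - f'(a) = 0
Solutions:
 Integral(1/acos(-8*_y), (_y, f(a))) = C1 + 5*a/6


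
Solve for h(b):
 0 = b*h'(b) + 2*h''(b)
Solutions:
 h(b) = C1 + C2*erf(b/2)


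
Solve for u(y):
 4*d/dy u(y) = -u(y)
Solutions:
 u(y) = C1*exp(-y/4)


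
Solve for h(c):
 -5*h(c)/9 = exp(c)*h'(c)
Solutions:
 h(c) = C1*exp(5*exp(-c)/9)


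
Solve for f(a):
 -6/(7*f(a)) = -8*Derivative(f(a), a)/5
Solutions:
 f(a) = -sqrt(C1 + 210*a)/14
 f(a) = sqrt(C1 + 210*a)/14


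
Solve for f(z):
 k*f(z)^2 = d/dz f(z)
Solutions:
 f(z) = -1/(C1 + k*z)


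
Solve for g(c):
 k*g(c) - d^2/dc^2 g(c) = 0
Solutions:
 g(c) = C1*exp(-c*sqrt(k)) + C2*exp(c*sqrt(k))


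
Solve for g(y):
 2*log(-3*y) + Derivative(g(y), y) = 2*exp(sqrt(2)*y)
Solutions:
 g(y) = C1 - 2*y*log(-y) + 2*y*(1 - log(3)) + sqrt(2)*exp(sqrt(2)*y)


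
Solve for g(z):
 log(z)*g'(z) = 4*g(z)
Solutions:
 g(z) = C1*exp(4*li(z))


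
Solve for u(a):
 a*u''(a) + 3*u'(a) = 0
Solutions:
 u(a) = C1 + C2/a^2


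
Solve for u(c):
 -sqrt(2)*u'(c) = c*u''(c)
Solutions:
 u(c) = C1 + C2*c^(1 - sqrt(2))


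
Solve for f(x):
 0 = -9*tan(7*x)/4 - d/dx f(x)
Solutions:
 f(x) = C1 + 9*log(cos(7*x))/28


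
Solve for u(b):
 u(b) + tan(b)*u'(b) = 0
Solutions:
 u(b) = C1/sin(b)


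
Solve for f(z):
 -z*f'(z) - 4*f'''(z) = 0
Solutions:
 f(z) = C1 + Integral(C2*airyai(-2^(1/3)*z/2) + C3*airybi(-2^(1/3)*z/2), z)


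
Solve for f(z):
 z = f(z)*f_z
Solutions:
 f(z) = -sqrt(C1 + z^2)
 f(z) = sqrt(C1 + z^2)


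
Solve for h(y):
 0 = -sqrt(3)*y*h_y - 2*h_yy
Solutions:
 h(y) = C1 + C2*erf(3^(1/4)*y/2)


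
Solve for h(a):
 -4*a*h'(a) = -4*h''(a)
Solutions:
 h(a) = C1 + C2*erfi(sqrt(2)*a/2)


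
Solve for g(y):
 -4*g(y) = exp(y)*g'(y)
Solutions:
 g(y) = C1*exp(4*exp(-y))


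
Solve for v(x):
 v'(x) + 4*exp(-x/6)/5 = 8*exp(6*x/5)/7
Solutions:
 v(x) = C1 + 20*exp(6*x/5)/21 + 24*exp(-x/6)/5


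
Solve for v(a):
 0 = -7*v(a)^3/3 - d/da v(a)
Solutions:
 v(a) = -sqrt(6)*sqrt(-1/(C1 - 7*a))/2
 v(a) = sqrt(6)*sqrt(-1/(C1 - 7*a))/2


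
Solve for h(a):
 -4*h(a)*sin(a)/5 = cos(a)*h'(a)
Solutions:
 h(a) = C1*cos(a)^(4/5)


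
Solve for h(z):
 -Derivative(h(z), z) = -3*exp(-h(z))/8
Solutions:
 h(z) = log(C1 + 3*z/8)


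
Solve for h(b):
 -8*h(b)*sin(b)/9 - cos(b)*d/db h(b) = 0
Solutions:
 h(b) = C1*cos(b)^(8/9)


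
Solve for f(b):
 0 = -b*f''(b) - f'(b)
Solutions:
 f(b) = C1 + C2*log(b)


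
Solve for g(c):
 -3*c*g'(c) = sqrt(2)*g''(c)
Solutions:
 g(c) = C1 + C2*erf(2^(1/4)*sqrt(3)*c/2)


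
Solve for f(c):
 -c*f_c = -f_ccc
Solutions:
 f(c) = C1 + Integral(C2*airyai(c) + C3*airybi(c), c)


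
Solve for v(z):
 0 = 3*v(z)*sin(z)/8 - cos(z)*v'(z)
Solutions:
 v(z) = C1/cos(z)^(3/8)


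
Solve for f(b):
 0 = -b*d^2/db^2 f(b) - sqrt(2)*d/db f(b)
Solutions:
 f(b) = C1 + C2*b^(1 - sqrt(2))


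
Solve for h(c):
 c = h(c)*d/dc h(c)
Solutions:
 h(c) = -sqrt(C1 + c^2)
 h(c) = sqrt(C1 + c^2)


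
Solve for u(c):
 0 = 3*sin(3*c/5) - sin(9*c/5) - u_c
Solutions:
 u(c) = C1 - 5*cos(3*c/5) + 5*cos(9*c/5)/9


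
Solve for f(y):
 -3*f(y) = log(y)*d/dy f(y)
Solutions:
 f(y) = C1*exp(-3*li(y))


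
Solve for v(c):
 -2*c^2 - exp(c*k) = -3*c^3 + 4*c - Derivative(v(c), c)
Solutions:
 v(c) = C1 - 3*c^4/4 + 2*c^3/3 + 2*c^2 + exp(c*k)/k


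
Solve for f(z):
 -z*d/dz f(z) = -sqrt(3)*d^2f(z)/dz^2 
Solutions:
 f(z) = C1 + C2*erfi(sqrt(2)*3^(3/4)*z/6)


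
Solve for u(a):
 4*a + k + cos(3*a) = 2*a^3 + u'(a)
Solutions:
 u(a) = C1 - a^4/2 + 2*a^2 + a*k + sin(3*a)/3


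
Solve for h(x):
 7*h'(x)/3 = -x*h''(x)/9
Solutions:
 h(x) = C1 + C2/x^20


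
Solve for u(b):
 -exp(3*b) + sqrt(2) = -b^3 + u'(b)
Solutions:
 u(b) = C1 + b^4/4 + sqrt(2)*b - exp(3*b)/3


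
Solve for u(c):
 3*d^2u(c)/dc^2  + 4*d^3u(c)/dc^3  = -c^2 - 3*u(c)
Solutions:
 u(c) = C1*exp(c*(-2 + (4*sqrt(39) + 25)^(-1/3) + (4*sqrt(39) + 25)^(1/3))/8)*sin(sqrt(3)*c*(-(4*sqrt(39) + 25)^(1/3) + (4*sqrt(39) + 25)^(-1/3))/8) + C2*exp(c*(-2 + (4*sqrt(39) + 25)^(-1/3) + (4*sqrt(39) + 25)^(1/3))/8)*cos(sqrt(3)*c*(-(4*sqrt(39) + 25)^(1/3) + (4*sqrt(39) + 25)^(-1/3))/8) + C3*exp(-c*((4*sqrt(39) + 25)^(-1/3) + 1 + (4*sqrt(39) + 25)^(1/3))/4) - c^2/3 + 2/3


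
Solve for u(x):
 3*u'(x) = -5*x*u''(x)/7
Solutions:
 u(x) = C1 + C2/x^(16/5)


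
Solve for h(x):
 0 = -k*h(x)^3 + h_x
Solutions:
 h(x) = -sqrt(2)*sqrt(-1/(C1 + k*x))/2
 h(x) = sqrt(2)*sqrt(-1/(C1 + k*x))/2


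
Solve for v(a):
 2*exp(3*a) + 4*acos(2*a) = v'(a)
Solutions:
 v(a) = C1 + 4*a*acos(2*a) - 2*sqrt(1 - 4*a^2) + 2*exp(3*a)/3


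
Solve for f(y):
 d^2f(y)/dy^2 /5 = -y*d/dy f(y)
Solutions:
 f(y) = C1 + C2*erf(sqrt(10)*y/2)


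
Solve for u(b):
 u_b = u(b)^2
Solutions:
 u(b) = -1/(C1 + b)


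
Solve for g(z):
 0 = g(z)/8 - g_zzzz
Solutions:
 g(z) = C1*exp(-2^(1/4)*z/2) + C2*exp(2^(1/4)*z/2) + C3*sin(2^(1/4)*z/2) + C4*cos(2^(1/4)*z/2)


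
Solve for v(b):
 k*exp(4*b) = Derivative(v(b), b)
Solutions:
 v(b) = C1 + k*exp(4*b)/4


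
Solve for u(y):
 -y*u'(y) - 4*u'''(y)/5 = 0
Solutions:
 u(y) = C1 + Integral(C2*airyai(-10^(1/3)*y/2) + C3*airybi(-10^(1/3)*y/2), y)


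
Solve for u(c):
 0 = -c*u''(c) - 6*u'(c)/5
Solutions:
 u(c) = C1 + C2/c^(1/5)


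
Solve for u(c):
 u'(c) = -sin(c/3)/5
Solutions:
 u(c) = C1 + 3*cos(c/3)/5


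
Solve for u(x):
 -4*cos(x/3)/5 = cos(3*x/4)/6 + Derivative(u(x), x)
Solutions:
 u(x) = C1 - 12*sin(x/3)/5 - 2*sin(3*x/4)/9


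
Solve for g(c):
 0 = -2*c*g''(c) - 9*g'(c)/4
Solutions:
 g(c) = C1 + C2/c^(1/8)


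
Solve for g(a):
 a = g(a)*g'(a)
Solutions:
 g(a) = -sqrt(C1 + a^2)
 g(a) = sqrt(C1 + a^2)


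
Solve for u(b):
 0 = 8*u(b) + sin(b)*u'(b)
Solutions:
 u(b) = C1*(cos(b)^4 + 4*cos(b)^3 + 6*cos(b)^2 + 4*cos(b) + 1)/(cos(b)^4 - 4*cos(b)^3 + 6*cos(b)^2 - 4*cos(b) + 1)


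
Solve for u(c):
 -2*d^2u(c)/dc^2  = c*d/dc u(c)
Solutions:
 u(c) = C1 + C2*erf(c/2)


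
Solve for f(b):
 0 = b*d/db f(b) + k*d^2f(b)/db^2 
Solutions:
 f(b) = C1 + C2*sqrt(k)*erf(sqrt(2)*b*sqrt(1/k)/2)


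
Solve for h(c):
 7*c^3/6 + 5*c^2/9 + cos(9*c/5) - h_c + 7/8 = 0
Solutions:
 h(c) = C1 + 7*c^4/24 + 5*c^3/27 + 7*c/8 + 5*sin(9*c/5)/9


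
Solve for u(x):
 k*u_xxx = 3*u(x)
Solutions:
 u(x) = C1*exp(3^(1/3)*x*(1/k)^(1/3)) + C2*exp(x*(-3^(1/3) + 3^(5/6)*I)*(1/k)^(1/3)/2) + C3*exp(-x*(3^(1/3) + 3^(5/6)*I)*(1/k)^(1/3)/2)


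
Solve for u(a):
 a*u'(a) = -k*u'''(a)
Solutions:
 u(a) = C1 + Integral(C2*airyai(a*(-1/k)^(1/3)) + C3*airybi(a*(-1/k)^(1/3)), a)


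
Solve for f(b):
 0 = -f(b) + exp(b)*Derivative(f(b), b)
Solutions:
 f(b) = C1*exp(-exp(-b))


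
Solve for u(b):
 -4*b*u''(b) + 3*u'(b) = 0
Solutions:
 u(b) = C1 + C2*b^(7/4)


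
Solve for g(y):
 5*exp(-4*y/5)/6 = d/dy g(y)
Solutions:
 g(y) = C1 - 25*exp(-4*y/5)/24


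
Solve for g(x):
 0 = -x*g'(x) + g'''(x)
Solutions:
 g(x) = C1 + Integral(C2*airyai(x) + C3*airybi(x), x)


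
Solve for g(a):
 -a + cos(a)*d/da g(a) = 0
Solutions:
 g(a) = C1 + Integral(a/cos(a), a)


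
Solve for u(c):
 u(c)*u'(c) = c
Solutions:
 u(c) = -sqrt(C1 + c^2)
 u(c) = sqrt(C1 + c^2)


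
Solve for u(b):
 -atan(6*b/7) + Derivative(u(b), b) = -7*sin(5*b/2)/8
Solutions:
 u(b) = C1 + b*atan(6*b/7) - 7*log(36*b^2 + 49)/12 + 7*cos(5*b/2)/20


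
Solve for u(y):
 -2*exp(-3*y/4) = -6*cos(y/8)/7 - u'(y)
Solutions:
 u(y) = C1 - 48*sin(y/8)/7 - 8*exp(-3*y/4)/3


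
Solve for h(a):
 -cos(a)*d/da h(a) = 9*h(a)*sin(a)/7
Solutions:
 h(a) = C1*cos(a)^(9/7)


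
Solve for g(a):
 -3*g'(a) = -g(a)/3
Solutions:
 g(a) = C1*exp(a/9)


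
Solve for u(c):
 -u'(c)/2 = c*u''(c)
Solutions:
 u(c) = C1 + C2*sqrt(c)


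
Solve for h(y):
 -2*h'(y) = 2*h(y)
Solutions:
 h(y) = C1*exp(-y)


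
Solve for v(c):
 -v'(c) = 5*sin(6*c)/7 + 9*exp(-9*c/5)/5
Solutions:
 v(c) = C1 + 5*cos(6*c)/42 + exp(-9*c/5)


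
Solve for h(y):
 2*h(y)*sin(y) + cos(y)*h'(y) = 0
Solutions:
 h(y) = C1*cos(y)^2


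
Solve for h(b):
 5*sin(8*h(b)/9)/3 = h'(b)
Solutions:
 -5*b/3 + 9*log(cos(8*h(b)/9) - 1)/16 - 9*log(cos(8*h(b)/9) + 1)/16 = C1


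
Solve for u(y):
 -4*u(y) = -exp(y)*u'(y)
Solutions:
 u(y) = C1*exp(-4*exp(-y))


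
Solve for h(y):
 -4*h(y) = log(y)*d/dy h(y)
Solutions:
 h(y) = C1*exp(-4*li(y))


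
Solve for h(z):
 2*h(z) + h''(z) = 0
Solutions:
 h(z) = C1*sin(sqrt(2)*z) + C2*cos(sqrt(2)*z)


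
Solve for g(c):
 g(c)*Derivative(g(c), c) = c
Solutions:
 g(c) = -sqrt(C1 + c^2)
 g(c) = sqrt(C1 + c^2)


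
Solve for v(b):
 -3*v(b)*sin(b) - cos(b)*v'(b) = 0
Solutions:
 v(b) = C1*cos(b)^3


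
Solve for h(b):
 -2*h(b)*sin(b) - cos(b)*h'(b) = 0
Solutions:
 h(b) = C1*cos(b)^2


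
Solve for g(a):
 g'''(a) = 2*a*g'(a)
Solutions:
 g(a) = C1 + Integral(C2*airyai(2^(1/3)*a) + C3*airybi(2^(1/3)*a), a)


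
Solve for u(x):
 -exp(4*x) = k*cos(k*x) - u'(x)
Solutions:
 u(x) = C1 + exp(4*x)/4 + sin(k*x)


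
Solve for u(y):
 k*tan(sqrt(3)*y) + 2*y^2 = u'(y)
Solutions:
 u(y) = C1 - sqrt(3)*k*log(cos(sqrt(3)*y))/3 + 2*y^3/3


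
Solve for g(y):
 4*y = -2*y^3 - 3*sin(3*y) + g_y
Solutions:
 g(y) = C1 + y^4/2 + 2*y^2 - cos(3*y)


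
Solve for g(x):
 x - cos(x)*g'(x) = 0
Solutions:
 g(x) = C1 + Integral(x/cos(x), x)


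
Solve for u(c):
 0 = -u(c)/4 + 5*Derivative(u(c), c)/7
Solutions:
 u(c) = C1*exp(7*c/20)


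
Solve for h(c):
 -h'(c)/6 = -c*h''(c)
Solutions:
 h(c) = C1 + C2*c^(7/6)


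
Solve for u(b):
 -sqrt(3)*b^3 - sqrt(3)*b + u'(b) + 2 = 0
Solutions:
 u(b) = C1 + sqrt(3)*b^4/4 + sqrt(3)*b^2/2 - 2*b


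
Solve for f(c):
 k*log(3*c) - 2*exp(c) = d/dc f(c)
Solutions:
 f(c) = C1 + c*k*log(c) + c*k*(-1 + log(3)) - 2*exp(c)


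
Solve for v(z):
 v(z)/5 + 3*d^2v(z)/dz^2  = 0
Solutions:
 v(z) = C1*sin(sqrt(15)*z/15) + C2*cos(sqrt(15)*z/15)


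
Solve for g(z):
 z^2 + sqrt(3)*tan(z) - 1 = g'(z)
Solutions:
 g(z) = C1 + z^3/3 - z - sqrt(3)*log(cos(z))


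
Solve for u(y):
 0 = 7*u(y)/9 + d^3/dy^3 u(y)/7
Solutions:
 u(y) = C3*exp(-3^(1/3)*7^(2/3)*y/3) + (C1*sin(3^(5/6)*7^(2/3)*y/6) + C2*cos(3^(5/6)*7^(2/3)*y/6))*exp(3^(1/3)*7^(2/3)*y/6)


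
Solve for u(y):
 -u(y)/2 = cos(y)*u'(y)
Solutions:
 u(y) = C1*(sin(y) - 1)^(1/4)/(sin(y) + 1)^(1/4)


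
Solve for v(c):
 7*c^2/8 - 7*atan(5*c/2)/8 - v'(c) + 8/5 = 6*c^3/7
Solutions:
 v(c) = C1 - 3*c^4/14 + 7*c^3/24 - 7*c*atan(5*c/2)/8 + 8*c/5 + 7*log(25*c^2 + 4)/40


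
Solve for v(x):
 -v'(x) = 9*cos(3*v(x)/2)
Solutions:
 v(x) = -2*asin((C1 + exp(27*x))/(C1 - exp(27*x)))/3 + 2*pi/3
 v(x) = 2*asin((C1 + exp(27*x))/(C1 - exp(27*x)))/3


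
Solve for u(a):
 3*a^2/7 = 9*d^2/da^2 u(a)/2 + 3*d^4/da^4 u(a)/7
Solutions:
 u(a) = C1 + C2*a + C3*sin(sqrt(42)*a/2) + C4*cos(sqrt(42)*a/2) + a^4/126 - 4*a^2/441


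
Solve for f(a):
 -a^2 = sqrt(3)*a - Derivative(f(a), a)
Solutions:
 f(a) = C1 + a^3/3 + sqrt(3)*a^2/2


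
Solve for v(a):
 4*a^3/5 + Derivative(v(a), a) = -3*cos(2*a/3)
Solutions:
 v(a) = C1 - a^4/5 - 9*sin(2*a/3)/2


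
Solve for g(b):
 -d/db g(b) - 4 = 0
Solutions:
 g(b) = C1 - 4*b


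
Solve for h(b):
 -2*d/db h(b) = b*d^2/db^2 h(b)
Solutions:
 h(b) = C1 + C2/b


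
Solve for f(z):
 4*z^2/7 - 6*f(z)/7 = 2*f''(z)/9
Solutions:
 f(z) = C1*sin(3*sqrt(21)*z/7) + C2*cos(3*sqrt(21)*z/7) + 2*z^2/3 - 28/81


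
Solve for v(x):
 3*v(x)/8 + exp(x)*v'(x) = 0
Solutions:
 v(x) = C1*exp(3*exp(-x)/8)


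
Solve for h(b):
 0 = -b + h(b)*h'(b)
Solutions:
 h(b) = -sqrt(C1 + b^2)
 h(b) = sqrt(C1 + b^2)


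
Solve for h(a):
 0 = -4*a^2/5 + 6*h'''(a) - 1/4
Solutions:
 h(a) = C1 + C2*a + C3*a^2 + a^5/450 + a^3/144


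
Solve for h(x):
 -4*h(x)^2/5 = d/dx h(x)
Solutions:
 h(x) = 5/(C1 + 4*x)


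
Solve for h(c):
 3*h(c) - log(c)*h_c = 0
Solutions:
 h(c) = C1*exp(3*li(c))


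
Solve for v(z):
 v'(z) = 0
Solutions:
 v(z) = C1


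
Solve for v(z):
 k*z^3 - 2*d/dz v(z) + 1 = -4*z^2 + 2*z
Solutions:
 v(z) = C1 + k*z^4/8 + 2*z^3/3 - z^2/2 + z/2


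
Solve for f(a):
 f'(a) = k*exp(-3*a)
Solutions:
 f(a) = C1 - k*exp(-3*a)/3


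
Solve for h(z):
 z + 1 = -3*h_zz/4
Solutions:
 h(z) = C1 + C2*z - 2*z^3/9 - 2*z^2/3


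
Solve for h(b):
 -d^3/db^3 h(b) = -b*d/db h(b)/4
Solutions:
 h(b) = C1 + Integral(C2*airyai(2^(1/3)*b/2) + C3*airybi(2^(1/3)*b/2), b)


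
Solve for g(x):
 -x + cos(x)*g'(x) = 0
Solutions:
 g(x) = C1 + Integral(x/cos(x), x)


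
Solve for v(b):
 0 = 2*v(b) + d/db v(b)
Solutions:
 v(b) = C1*exp(-2*b)


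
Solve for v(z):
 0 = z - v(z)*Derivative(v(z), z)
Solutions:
 v(z) = -sqrt(C1 + z^2)
 v(z) = sqrt(C1 + z^2)


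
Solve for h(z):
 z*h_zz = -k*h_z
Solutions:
 h(z) = C1 + z^(1 - re(k))*(C2*sin(log(z)*Abs(im(k))) + C3*cos(log(z)*im(k)))


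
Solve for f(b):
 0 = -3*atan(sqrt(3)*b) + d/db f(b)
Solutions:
 f(b) = C1 + 3*b*atan(sqrt(3)*b) - sqrt(3)*log(3*b^2 + 1)/2


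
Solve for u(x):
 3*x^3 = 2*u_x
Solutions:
 u(x) = C1 + 3*x^4/8


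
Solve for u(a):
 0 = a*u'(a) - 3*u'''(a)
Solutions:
 u(a) = C1 + Integral(C2*airyai(3^(2/3)*a/3) + C3*airybi(3^(2/3)*a/3), a)


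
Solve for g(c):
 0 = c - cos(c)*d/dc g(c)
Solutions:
 g(c) = C1 + Integral(c/cos(c), c)


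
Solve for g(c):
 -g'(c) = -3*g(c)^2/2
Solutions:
 g(c) = -2/(C1 + 3*c)


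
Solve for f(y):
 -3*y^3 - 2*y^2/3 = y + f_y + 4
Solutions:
 f(y) = C1 - 3*y^4/4 - 2*y^3/9 - y^2/2 - 4*y


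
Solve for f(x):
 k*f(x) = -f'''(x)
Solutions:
 f(x) = C1*exp(x*(-k)^(1/3)) + C2*exp(x*(-k)^(1/3)*(-1 + sqrt(3)*I)/2) + C3*exp(-x*(-k)^(1/3)*(1 + sqrt(3)*I)/2)


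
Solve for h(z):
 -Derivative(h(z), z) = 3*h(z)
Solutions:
 h(z) = C1*exp(-3*z)


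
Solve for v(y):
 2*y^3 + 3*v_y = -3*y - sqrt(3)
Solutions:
 v(y) = C1 - y^4/6 - y^2/2 - sqrt(3)*y/3


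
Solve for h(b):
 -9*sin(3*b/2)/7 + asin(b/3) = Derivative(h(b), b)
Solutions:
 h(b) = C1 + b*asin(b/3) + sqrt(9 - b^2) + 6*cos(3*b/2)/7


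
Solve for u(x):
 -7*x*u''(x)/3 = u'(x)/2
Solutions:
 u(x) = C1 + C2*x^(11/14)


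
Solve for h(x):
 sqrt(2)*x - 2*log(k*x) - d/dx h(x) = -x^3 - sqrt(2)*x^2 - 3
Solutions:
 h(x) = C1 + x^4/4 + sqrt(2)*x^3/3 + sqrt(2)*x^2/2 - 2*x*log(k*x) + 5*x


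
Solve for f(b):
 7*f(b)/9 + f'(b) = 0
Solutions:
 f(b) = C1*exp(-7*b/9)


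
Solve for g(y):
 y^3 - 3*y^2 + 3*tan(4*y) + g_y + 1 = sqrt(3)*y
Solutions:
 g(y) = C1 - y^4/4 + y^3 + sqrt(3)*y^2/2 - y + 3*log(cos(4*y))/4


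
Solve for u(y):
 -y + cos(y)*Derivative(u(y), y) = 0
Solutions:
 u(y) = C1 + Integral(y/cos(y), y)


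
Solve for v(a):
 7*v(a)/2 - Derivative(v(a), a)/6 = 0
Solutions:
 v(a) = C1*exp(21*a)


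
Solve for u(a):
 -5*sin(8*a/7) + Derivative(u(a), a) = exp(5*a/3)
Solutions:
 u(a) = C1 + 3*exp(5*a/3)/5 - 35*cos(8*a/7)/8


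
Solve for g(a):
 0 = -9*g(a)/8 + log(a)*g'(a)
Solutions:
 g(a) = C1*exp(9*li(a)/8)


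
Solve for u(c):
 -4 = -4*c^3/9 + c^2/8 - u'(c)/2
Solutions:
 u(c) = C1 - 2*c^4/9 + c^3/12 + 8*c


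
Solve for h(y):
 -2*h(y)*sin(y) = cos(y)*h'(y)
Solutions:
 h(y) = C1*cos(y)^2


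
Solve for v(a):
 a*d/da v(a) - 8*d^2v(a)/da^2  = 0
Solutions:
 v(a) = C1 + C2*erfi(a/4)


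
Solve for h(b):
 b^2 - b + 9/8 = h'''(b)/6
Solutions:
 h(b) = C1 + C2*b + C3*b^2 + b^5/10 - b^4/4 + 9*b^3/8


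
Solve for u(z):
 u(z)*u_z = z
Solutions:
 u(z) = -sqrt(C1 + z^2)
 u(z) = sqrt(C1 + z^2)


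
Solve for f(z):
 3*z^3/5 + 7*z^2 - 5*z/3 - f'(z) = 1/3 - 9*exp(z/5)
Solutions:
 f(z) = C1 + 3*z^4/20 + 7*z^3/3 - 5*z^2/6 - z/3 + 45*exp(z/5)


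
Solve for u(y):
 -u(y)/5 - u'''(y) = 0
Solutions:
 u(y) = C3*exp(-5^(2/3)*y/5) + (C1*sin(sqrt(3)*5^(2/3)*y/10) + C2*cos(sqrt(3)*5^(2/3)*y/10))*exp(5^(2/3)*y/10)


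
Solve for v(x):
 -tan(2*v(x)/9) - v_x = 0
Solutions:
 v(x) = -9*asin(C1*exp(-2*x/9))/2 + 9*pi/2
 v(x) = 9*asin(C1*exp(-2*x/9))/2


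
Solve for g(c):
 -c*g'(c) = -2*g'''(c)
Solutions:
 g(c) = C1 + Integral(C2*airyai(2^(2/3)*c/2) + C3*airybi(2^(2/3)*c/2), c)


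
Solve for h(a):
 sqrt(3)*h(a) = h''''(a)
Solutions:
 h(a) = C1*exp(-3^(1/8)*a) + C2*exp(3^(1/8)*a) + C3*sin(3^(1/8)*a) + C4*cos(3^(1/8)*a)


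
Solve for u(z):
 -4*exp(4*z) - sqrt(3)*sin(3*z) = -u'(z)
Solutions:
 u(z) = C1 + exp(4*z) - sqrt(3)*cos(3*z)/3


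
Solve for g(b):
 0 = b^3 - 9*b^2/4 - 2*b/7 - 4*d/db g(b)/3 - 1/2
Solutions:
 g(b) = C1 + 3*b^4/16 - 9*b^3/16 - 3*b^2/28 - 3*b/8


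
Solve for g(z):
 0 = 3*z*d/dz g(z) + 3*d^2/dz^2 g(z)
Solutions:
 g(z) = C1 + C2*erf(sqrt(2)*z/2)


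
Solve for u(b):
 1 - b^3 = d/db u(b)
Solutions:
 u(b) = C1 - b^4/4 + b


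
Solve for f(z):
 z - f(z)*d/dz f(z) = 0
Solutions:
 f(z) = -sqrt(C1 + z^2)
 f(z) = sqrt(C1 + z^2)


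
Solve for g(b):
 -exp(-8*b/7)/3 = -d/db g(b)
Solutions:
 g(b) = C1 - 7*exp(-8*b/7)/24


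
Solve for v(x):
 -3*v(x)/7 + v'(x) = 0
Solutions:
 v(x) = C1*exp(3*x/7)


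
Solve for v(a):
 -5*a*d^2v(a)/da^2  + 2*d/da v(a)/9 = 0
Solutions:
 v(a) = C1 + C2*a^(47/45)


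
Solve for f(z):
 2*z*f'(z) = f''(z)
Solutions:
 f(z) = C1 + C2*erfi(z)


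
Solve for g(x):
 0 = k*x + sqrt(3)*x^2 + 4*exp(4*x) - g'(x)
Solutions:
 g(x) = C1 + k*x^2/2 + sqrt(3)*x^3/3 + exp(4*x)


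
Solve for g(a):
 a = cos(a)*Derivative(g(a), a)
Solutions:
 g(a) = C1 + Integral(a/cos(a), a)


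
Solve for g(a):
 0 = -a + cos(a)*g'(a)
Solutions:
 g(a) = C1 + Integral(a/cos(a), a)


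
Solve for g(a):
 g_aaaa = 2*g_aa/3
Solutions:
 g(a) = C1 + C2*a + C3*exp(-sqrt(6)*a/3) + C4*exp(sqrt(6)*a/3)


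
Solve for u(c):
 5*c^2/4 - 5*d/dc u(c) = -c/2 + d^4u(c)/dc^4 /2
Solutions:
 u(c) = C1 + C4*exp(-10^(1/3)*c) + c^3/12 + c^2/20 + (C2*sin(10^(1/3)*sqrt(3)*c/2) + C3*cos(10^(1/3)*sqrt(3)*c/2))*exp(10^(1/3)*c/2)


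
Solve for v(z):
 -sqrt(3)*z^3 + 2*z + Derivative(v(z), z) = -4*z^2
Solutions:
 v(z) = C1 + sqrt(3)*z^4/4 - 4*z^3/3 - z^2


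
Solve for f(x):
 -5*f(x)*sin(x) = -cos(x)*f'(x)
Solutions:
 f(x) = C1/cos(x)^5


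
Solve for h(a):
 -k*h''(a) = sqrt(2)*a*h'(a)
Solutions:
 h(a) = C1 + C2*sqrt(k)*erf(2^(3/4)*a*sqrt(1/k)/2)


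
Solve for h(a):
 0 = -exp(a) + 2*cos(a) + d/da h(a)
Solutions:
 h(a) = C1 + exp(a) - 2*sin(a)


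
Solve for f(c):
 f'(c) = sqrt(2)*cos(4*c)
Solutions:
 f(c) = C1 + sqrt(2)*sin(4*c)/4


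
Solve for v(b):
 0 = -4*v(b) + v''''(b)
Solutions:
 v(b) = C1*exp(-sqrt(2)*b) + C2*exp(sqrt(2)*b) + C3*sin(sqrt(2)*b) + C4*cos(sqrt(2)*b)


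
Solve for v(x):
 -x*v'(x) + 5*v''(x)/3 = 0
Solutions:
 v(x) = C1 + C2*erfi(sqrt(30)*x/10)


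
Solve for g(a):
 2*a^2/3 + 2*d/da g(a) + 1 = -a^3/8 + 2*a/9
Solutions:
 g(a) = C1 - a^4/64 - a^3/9 + a^2/18 - a/2


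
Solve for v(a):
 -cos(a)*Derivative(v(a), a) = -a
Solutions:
 v(a) = C1 + Integral(a/cos(a), a)


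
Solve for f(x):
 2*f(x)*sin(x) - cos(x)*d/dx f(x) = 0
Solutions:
 f(x) = C1/cos(x)^2


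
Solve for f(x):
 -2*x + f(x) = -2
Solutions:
 f(x) = 2*x - 2


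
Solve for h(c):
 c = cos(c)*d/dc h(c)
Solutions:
 h(c) = C1 + Integral(c/cos(c), c)


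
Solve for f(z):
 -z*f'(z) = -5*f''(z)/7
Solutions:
 f(z) = C1 + C2*erfi(sqrt(70)*z/10)


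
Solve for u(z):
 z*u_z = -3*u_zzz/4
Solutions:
 u(z) = C1 + Integral(C2*airyai(-6^(2/3)*z/3) + C3*airybi(-6^(2/3)*z/3), z)


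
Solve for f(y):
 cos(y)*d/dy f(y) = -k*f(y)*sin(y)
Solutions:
 f(y) = C1*exp(k*log(cos(y)))


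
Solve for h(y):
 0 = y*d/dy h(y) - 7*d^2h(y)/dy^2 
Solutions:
 h(y) = C1 + C2*erfi(sqrt(14)*y/14)


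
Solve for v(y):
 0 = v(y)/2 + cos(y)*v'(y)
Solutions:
 v(y) = C1*(sin(y) - 1)^(1/4)/(sin(y) + 1)^(1/4)


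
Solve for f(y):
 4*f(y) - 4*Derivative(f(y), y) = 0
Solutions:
 f(y) = C1*exp(y)


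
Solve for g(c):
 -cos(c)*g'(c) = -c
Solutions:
 g(c) = C1 + Integral(c/cos(c), c)


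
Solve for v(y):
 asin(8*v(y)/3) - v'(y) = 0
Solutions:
 Integral(1/asin(8*_y/3), (_y, v(y))) = C1 + y


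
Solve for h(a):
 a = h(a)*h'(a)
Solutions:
 h(a) = -sqrt(C1 + a^2)
 h(a) = sqrt(C1 + a^2)


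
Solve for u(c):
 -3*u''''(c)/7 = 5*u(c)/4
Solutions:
 u(c) = (C1*sin(3^(3/4)*35^(1/4)*c/6) + C2*cos(3^(3/4)*35^(1/4)*c/6))*exp(-3^(3/4)*35^(1/4)*c/6) + (C3*sin(3^(3/4)*35^(1/4)*c/6) + C4*cos(3^(3/4)*35^(1/4)*c/6))*exp(3^(3/4)*35^(1/4)*c/6)


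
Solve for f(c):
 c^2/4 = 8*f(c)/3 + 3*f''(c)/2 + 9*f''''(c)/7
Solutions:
 f(c) = 3*c^2/32 + (C1*sin(2^(3/4)*21^(1/4)*c*cos(atan(sqrt(2247)/21)/2)/3) + C2*cos(2^(3/4)*21^(1/4)*c*cos(atan(sqrt(2247)/21)/2)/3))*exp(-2^(3/4)*21^(1/4)*c*sin(atan(sqrt(2247)/21)/2)/3) + (C3*sin(2^(3/4)*21^(1/4)*c*cos(atan(sqrt(2247)/21)/2)/3) + C4*cos(2^(3/4)*21^(1/4)*c*cos(atan(sqrt(2247)/21)/2)/3))*exp(2^(3/4)*21^(1/4)*c*sin(atan(sqrt(2247)/21)/2)/3) - 27/256


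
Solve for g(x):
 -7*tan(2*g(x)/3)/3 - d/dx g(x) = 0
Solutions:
 g(x) = -3*asin(C1*exp(-14*x/9))/2 + 3*pi/2
 g(x) = 3*asin(C1*exp(-14*x/9))/2


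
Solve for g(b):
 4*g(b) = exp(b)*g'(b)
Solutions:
 g(b) = C1*exp(-4*exp(-b))


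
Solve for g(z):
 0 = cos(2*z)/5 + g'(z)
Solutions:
 g(z) = C1 - sin(2*z)/10


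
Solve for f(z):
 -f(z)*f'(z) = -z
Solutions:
 f(z) = -sqrt(C1 + z^2)
 f(z) = sqrt(C1 + z^2)


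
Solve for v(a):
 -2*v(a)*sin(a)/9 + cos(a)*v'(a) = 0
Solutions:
 v(a) = C1/cos(a)^(2/9)


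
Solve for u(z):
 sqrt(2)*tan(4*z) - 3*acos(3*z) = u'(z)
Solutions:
 u(z) = C1 - 3*z*acos(3*z) + sqrt(1 - 9*z^2) - sqrt(2)*log(cos(4*z))/4


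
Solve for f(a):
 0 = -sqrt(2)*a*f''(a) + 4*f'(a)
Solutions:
 f(a) = C1 + C2*a^(1 + 2*sqrt(2))


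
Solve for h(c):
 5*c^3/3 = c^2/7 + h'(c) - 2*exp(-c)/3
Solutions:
 h(c) = C1 + 5*c^4/12 - c^3/21 - 2*exp(-c)/3


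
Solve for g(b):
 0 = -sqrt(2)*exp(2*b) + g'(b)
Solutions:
 g(b) = C1 + sqrt(2)*exp(2*b)/2


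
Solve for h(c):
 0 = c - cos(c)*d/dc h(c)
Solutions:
 h(c) = C1 + Integral(c/cos(c), c)


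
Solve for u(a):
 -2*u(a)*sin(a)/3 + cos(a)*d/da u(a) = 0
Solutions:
 u(a) = C1/cos(a)^(2/3)


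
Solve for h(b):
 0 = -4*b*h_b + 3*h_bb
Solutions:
 h(b) = C1 + C2*erfi(sqrt(6)*b/3)


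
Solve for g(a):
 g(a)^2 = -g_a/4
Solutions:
 g(a) = 1/(C1 + 4*a)


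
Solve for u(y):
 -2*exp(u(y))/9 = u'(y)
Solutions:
 u(y) = log(1/(C1 + 2*y)) + 2*log(3)


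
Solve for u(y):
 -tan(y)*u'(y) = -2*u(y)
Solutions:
 u(y) = C1*sin(y)^2


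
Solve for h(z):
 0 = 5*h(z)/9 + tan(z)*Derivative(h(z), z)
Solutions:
 h(z) = C1/sin(z)^(5/9)


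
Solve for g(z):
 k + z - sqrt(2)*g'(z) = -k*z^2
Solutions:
 g(z) = C1 + sqrt(2)*k*z^3/6 + sqrt(2)*k*z/2 + sqrt(2)*z^2/4


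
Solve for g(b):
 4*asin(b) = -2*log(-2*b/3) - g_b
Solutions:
 g(b) = C1 - 2*b*log(-b) - 4*b*asin(b) - 2*b*log(2) + 2*b + 2*b*log(3) - 4*sqrt(1 - b^2)


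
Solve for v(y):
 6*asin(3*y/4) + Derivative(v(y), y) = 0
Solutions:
 v(y) = C1 - 6*y*asin(3*y/4) - 2*sqrt(16 - 9*y^2)


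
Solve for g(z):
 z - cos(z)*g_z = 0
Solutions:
 g(z) = C1 + Integral(z/cos(z), z)


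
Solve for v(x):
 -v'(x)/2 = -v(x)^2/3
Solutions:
 v(x) = -3/(C1 + 2*x)


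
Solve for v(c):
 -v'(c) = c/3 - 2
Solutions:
 v(c) = C1 - c^2/6 + 2*c


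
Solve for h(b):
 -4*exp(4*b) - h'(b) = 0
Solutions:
 h(b) = C1 - exp(4*b)


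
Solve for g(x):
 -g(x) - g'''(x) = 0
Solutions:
 g(x) = C3*exp(-x) + (C1*sin(sqrt(3)*x/2) + C2*cos(sqrt(3)*x/2))*exp(x/2)


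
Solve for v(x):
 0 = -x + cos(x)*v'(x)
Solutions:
 v(x) = C1 + Integral(x/cos(x), x)


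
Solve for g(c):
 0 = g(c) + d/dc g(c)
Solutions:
 g(c) = C1*exp(-c)


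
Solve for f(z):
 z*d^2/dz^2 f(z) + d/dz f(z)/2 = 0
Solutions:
 f(z) = C1 + C2*sqrt(z)


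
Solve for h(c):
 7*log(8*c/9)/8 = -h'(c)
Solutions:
 h(c) = C1 - 7*c*log(c)/8 - 21*c*log(2)/8 + 7*c/8 + 7*c*log(3)/4


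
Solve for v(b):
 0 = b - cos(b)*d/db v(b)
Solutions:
 v(b) = C1 + Integral(b/cos(b), b)


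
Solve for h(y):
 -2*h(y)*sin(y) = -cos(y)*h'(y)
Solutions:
 h(y) = C1/cos(y)^2


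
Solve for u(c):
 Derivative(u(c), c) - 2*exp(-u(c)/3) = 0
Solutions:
 u(c) = 3*log(C1 + 2*c/3)


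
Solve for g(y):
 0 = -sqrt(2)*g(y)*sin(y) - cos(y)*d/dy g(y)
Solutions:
 g(y) = C1*cos(y)^(sqrt(2))


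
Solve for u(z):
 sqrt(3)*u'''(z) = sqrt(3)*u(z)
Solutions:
 u(z) = C3*exp(z) + (C1*sin(sqrt(3)*z/2) + C2*cos(sqrt(3)*z/2))*exp(-z/2)


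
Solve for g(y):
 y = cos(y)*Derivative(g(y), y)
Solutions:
 g(y) = C1 + Integral(y/cos(y), y)


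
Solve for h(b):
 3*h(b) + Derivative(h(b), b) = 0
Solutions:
 h(b) = C1*exp(-3*b)


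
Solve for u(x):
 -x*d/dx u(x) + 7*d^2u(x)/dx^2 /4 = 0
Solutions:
 u(x) = C1 + C2*erfi(sqrt(14)*x/7)


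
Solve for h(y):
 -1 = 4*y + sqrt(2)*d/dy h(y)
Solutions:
 h(y) = C1 - sqrt(2)*y^2 - sqrt(2)*y/2


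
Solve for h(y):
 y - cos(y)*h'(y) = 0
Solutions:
 h(y) = C1 + Integral(y/cos(y), y)


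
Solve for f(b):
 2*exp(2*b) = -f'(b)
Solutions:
 f(b) = C1 - exp(2*b)


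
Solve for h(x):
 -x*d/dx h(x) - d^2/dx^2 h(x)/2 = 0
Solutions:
 h(x) = C1 + C2*erf(x)


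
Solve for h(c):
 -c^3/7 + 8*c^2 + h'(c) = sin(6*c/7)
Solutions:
 h(c) = C1 + c^4/28 - 8*c^3/3 - 7*cos(6*c/7)/6


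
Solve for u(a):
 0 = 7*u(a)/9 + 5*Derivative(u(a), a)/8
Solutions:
 u(a) = C1*exp(-56*a/45)


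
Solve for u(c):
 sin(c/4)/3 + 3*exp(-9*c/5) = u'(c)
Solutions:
 u(c) = C1 - 4*cos(c/4)/3 - 5*exp(-9*c/5)/3


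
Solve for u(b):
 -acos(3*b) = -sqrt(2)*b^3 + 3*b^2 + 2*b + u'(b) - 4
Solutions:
 u(b) = C1 + sqrt(2)*b^4/4 - b^3 - b^2 - b*acos(3*b) + 4*b + sqrt(1 - 9*b^2)/3


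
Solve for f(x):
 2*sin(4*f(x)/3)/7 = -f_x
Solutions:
 2*x/7 + 3*log(cos(4*f(x)/3) - 1)/8 - 3*log(cos(4*f(x)/3) + 1)/8 = C1


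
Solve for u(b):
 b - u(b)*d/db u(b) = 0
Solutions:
 u(b) = -sqrt(C1 + b^2)
 u(b) = sqrt(C1 + b^2)


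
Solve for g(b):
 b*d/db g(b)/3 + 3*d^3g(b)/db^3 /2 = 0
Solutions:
 g(b) = C1 + Integral(C2*airyai(-6^(1/3)*b/3) + C3*airybi(-6^(1/3)*b/3), b)


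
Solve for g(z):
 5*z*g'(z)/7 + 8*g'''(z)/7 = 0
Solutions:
 g(z) = C1 + Integral(C2*airyai(-5^(1/3)*z/2) + C3*airybi(-5^(1/3)*z/2), z)


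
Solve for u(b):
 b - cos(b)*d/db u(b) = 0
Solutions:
 u(b) = C1 + Integral(b/cos(b), b)


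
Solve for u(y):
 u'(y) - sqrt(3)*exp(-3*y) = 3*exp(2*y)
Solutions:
 u(y) = C1 + 3*exp(2*y)/2 - sqrt(3)*exp(-3*y)/3


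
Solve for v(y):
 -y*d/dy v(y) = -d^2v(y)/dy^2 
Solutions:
 v(y) = C1 + C2*erfi(sqrt(2)*y/2)


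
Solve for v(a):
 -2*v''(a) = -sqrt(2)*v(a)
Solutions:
 v(a) = C1*exp(-2^(3/4)*a/2) + C2*exp(2^(3/4)*a/2)


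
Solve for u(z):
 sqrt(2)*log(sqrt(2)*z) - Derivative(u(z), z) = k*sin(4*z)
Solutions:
 u(z) = C1 + k*cos(4*z)/4 + sqrt(2)*z*(log(z) - 1) + sqrt(2)*z*log(2)/2


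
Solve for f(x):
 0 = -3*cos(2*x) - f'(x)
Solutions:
 f(x) = C1 - 3*sin(2*x)/2


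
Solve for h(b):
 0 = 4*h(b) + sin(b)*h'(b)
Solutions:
 h(b) = C1*(cos(b)^2 + 2*cos(b) + 1)/(cos(b)^2 - 2*cos(b) + 1)


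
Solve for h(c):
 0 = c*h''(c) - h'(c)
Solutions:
 h(c) = C1 + C2*c^2


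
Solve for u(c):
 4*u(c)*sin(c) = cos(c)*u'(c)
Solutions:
 u(c) = C1/cos(c)^4


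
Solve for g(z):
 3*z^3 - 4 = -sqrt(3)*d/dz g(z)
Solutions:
 g(z) = C1 - sqrt(3)*z^4/4 + 4*sqrt(3)*z/3


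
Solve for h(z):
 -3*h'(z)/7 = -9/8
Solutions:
 h(z) = C1 + 21*z/8


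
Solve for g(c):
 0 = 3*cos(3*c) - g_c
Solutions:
 g(c) = C1 + sin(3*c)


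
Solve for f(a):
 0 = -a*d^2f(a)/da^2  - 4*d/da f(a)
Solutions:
 f(a) = C1 + C2/a^3


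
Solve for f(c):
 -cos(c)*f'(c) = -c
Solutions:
 f(c) = C1 + Integral(c/cos(c), c)


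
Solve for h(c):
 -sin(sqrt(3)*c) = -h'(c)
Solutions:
 h(c) = C1 - sqrt(3)*cos(sqrt(3)*c)/3


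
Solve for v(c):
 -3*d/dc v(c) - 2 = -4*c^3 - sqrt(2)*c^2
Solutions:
 v(c) = C1 + c^4/3 + sqrt(2)*c^3/9 - 2*c/3


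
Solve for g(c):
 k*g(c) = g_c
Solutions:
 g(c) = C1*exp(c*k)


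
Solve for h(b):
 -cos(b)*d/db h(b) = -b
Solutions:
 h(b) = C1 + Integral(b/cos(b), b)


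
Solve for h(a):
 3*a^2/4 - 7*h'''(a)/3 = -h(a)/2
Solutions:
 h(a) = C3*exp(14^(2/3)*3^(1/3)*a/14) - 3*a^2/2 + (C1*sin(14^(2/3)*3^(5/6)*a/28) + C2*cos(14^(2/3)*3^(5/6)*a/28))*exp(-14^(2/3)*3^(1/3)*a/28)


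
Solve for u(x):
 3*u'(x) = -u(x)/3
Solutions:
 u(x) = C1*exp(-x/9)


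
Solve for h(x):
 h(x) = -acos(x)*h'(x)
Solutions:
 h(x) = C1*exp(-Integral(1/acos(x), x))


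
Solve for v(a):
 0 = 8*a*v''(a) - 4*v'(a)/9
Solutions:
 v(a) = C1 + C2*a^(19/18)


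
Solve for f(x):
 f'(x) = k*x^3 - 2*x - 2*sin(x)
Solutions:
 f(x) = C1 + k*x^4/4 - x^2 + 2*cos(x)


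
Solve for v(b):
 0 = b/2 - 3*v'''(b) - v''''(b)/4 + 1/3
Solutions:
 v(b) = C1 + C2*b + C3*b^2 + C4*exp(-12*b) + b^4/144 + 7*b^3/432


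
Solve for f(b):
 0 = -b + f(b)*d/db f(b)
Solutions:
 f(b) = -sqrt(C1 + b^2)
 f(b) = sqrt(C1 + b^2)


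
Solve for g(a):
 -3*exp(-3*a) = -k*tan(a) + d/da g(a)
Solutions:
 g(a) = C1 + k*log(tan(a)^2 + 1)/2 + exp(-3*a)


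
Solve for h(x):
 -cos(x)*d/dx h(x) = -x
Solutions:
 h(x) = C1 + Integral(x/cos(x), x)


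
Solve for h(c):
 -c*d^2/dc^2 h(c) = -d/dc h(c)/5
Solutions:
 h(c) = C1 + C2*c^(6/5)


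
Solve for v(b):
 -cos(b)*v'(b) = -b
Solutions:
 v(b) = C1 + Integral(b/cos(b), b)


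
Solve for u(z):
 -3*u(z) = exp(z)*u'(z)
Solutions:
 u(z) = C1*exp(3*exp(-z))


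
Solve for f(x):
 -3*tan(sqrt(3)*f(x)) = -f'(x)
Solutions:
 f(x) = sqrt(3)*(pi - asin(C1*exp(3*sqrt(3)*x)))/3
 f(x) = sqrt(3)*asin(C1*exp(3*sqrt(3)*x))/3


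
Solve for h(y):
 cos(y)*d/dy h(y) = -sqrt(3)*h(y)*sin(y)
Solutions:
 h(y) = C1*cos(y)^(sqrt(3))


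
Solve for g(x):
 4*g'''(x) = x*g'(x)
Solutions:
 g(x) = C1 + Integral(C2*airyai(2^(1/3)*x/2) + C3*airybi(2^(1/3)*x/2), x)


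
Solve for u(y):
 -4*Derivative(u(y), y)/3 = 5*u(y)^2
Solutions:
 u(y) = 4/(C1 + 15*y)


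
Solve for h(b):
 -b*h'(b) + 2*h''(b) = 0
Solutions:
 h(b) = C1 + C2*erfi(b/2)


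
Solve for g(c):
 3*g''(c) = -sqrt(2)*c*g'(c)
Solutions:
 g(c) = C1 + C2*erf(2^(3/4)*sqrt(3)*c/6)
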